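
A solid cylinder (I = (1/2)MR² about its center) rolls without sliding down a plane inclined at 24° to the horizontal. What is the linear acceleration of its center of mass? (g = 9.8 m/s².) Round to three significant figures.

Here I = (1/2)MR², so the shape factor k = I/(MR²) = 0.5.
Translational: Mg sinθ − f = Ma. Rotational about the CM: fR = Iα = kMRa, so f = kMa.
Eliminating f: Mg sinθ = (1+k)Ma, so a = g sinθ/(1+k) = 9.8 × sin24° / 1.5 ≈ 2.66 m/s².

a ≈ 2.66 m/s²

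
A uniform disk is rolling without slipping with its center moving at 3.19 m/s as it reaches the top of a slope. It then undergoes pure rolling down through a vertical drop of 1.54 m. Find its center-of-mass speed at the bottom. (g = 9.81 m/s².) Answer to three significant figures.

With I = (1/2)MR², the ratio k = I/(MR²) is 0.5.
Since it rolls without slipping, ω = v/R and KE = ½Mv² + ½Iω² = ½(1+k)Mv² = (3/4)Mv².
Conserving energy between top and bottom: (3/4)Mv² = (3/4)Mv₀² + Mgh, hence v² = v₀² + 2gh/(1+k).
v = √(3.19² + 2×9.81×1.54/1.5) = √30.32 ≈ 5.51 m/s.

v ≈ 5.51 m/s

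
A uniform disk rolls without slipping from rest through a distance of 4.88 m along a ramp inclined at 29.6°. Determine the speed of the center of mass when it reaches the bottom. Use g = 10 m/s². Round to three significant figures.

With I = (1/2)MR², the ratio k = I/(MR²) is 0.5.
Rolling without slipping gives ω = v/R, so the total kinetic energy is ½Mv² + ½Iω² = ½(1+k)Mv² = (3/4)Mv².
The vertical drop is h = L sinθ = 4.88 × sin29.6° = 2.41 m.
Setting Mgh = (3/4)Mv² gives v = √(2gh/(1+k)) = √(2·10·2.41/1.5) ≈ 5.67 m/s.

v ≈ 5.67 m/s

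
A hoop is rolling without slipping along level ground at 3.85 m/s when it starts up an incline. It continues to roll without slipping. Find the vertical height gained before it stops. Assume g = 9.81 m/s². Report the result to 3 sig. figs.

Here I = MR², so the shape factor k = I/(MR²) = 1.
Rolling without slipping gives ω = v/R, so the total kinetic energy is ½Mv² + ½Iω² = ½(1+k)Mv² = Mv².
At the top the kinetic energy is zero, so Mv₀² = Mgh.
Thus h = (1+k)v₀²/(2g) = 2 × 3.85² / (2 × 9.81) ≈ 1.51 m.

h ≈ 1.51 m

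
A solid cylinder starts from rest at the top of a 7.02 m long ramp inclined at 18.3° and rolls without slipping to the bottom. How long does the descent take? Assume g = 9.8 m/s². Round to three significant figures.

For this body I = (1/2)MR², i.e. k = I/(MR²) = 0.5.
Newton's second law down the slope: Mg sinθ − f = Ma. The torque equation fR = Iα (with α = a/R) gives f = kMa.
Hence a = g sinθ/(1+k) = 9.8×sin18.3°/1.5 = 2.051 m/s².
Starting from rest, L = ½at², so t = √(2L/a) = √(2×7.02/2.051) ≈ 2.62 s.

t ≈ 2.62 s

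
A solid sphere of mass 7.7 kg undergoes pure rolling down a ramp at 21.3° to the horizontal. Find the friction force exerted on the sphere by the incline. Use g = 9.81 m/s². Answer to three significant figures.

f ≈ 7.84 N

For this body I = (2/5)MR², i.e. k = I/(MR²) = 0.4.
Newton's second law down the slope: Mg sinθ − f = Ma. The torque equation fR = Iα (with α = a/R) gives f = kMa.
Combining, a = g sinθ/(1+k) and f = kMa = kMg sinθ/(1+k).
f = 0.4 × 7.7 × 9.81 × sin21.3° / 1.4 ≈ 7.84 N.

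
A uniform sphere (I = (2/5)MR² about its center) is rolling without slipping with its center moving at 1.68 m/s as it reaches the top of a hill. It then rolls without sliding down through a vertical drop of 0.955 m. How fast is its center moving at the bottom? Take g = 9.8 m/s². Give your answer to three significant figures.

v ≈ 4.02 m/s

For this body I = (2/5)MR², i.e. k = I/(MR²) = 0.4.
Pure rolling means v = ωR; then KE = ½Mv² + ½I(v/R)² = ½(1+k)Mv² = (7/10)Mv².
Energy conservation: (7/10)Mv₀² + Mgh = (7/10)Mv², so v² = v₀² + 2gh/(1+k).
v = √(1.68² + 2×9.8×0.955/1.4) = √16.19 ≈ 4.02 m/s.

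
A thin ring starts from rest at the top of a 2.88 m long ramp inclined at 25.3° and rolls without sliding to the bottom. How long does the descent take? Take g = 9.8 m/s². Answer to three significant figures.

t ≈ 1.66 s

The moment of inertia is MR², giving k ≡ I/(MR²) = 1.
Translational: Mg sinθ − f = Ma. Rotational about the CM: fR = Iα = kMRa, so f = kMa.
Hence a = g sinθ/(1+k) = 9.8×sin25.3°/2 = 2.094 m/s².
Starting from rest, L = ½at², so t = √(2L/a) = √(2×2.88/2.094) ≈ 1.66 s.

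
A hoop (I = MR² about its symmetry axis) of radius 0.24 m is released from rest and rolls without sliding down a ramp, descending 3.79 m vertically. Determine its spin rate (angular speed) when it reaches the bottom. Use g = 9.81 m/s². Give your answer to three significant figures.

ω ≈ 25.4 rad/s

Here I = MR², so the shape factor k = I/(MR²) = 1.
Rolling without slipping gives ω = v/R, so the total kinetic energy is ½Mv² + ½Iω² = ½(1+k)Mv² = Mv².
Energy conservation Mgh = ½(1+k)Mv² gives v = √(2gh/(1+k)) = √(2 × 9.81 × 3.79 / 2) = 6.098 m/s.
The angular speed follows from ω = v/R = 6.098/0.24 ≈ 25.4 rad/s.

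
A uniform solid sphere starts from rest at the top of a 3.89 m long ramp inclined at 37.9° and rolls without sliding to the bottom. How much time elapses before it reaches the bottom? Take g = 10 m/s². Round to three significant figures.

t ≈ 1.33 s

The moment of inertia is (2/5)MR², giving k ≡ I/(MR²) = 0.4.
Along the incline Mg sinθ − f = Ma, and torque about the center fR = Iα = kMR²(a/R) gives f = kMa.
Hence a = g sinθ/(1+k) = 10×sin37.9°/1.4 = 4.388 m/s².
Starting from rest, L = ½at², so t = √(2L/a) = √(2×3.89/4.388) ≈ 1.33 s.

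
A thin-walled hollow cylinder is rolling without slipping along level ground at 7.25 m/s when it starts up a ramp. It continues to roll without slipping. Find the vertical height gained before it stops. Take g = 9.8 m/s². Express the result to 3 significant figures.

h ≈ 5.36 m

For this body I = MR², i.e. k = I/(MR²) = 1.
The rolling condition ω = v/R makes the rotational term ½I(v/R)² = ½kMv², so KE_total = ½(1+k)Mv² = Mv².
All of this converts to potential energy at the highest point: Mv₀² = Mgh.
Thus h = (1+k)v₀²/(2g) = 2 × 7.25² / (2 × 9.8) ≈ 5.36 m.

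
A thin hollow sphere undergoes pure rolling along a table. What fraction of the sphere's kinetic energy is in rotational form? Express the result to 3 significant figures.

For this body I = (2/3)MR², i.e. k = I/(MR²) = 2/3.
Since ω = v/R, the translational part is ½Mv² and the rotational part is ½I(v/R)² = ½kMv²; the total is ½(1+k)Mv².
The rotational fraction is therefore k/(1+k) = (2/3)/1.667 ≈ 0.400.

fraction ≈ 0.400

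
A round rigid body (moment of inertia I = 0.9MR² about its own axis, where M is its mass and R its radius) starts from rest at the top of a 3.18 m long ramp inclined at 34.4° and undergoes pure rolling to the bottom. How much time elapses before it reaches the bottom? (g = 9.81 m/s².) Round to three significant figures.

t ≈ 1.48 s

The moment of inertia is 0.9MR², giving k ≡ I/(MR²) = 0.9.
Along the incline Mg sinθ − f = Ma, and torque about the center fR = Iα = kMR²(a/R) gives f = kMa.
Hence a = g sinθ/(1+k) = 9.81×sin34.4°/1.9 = 2.917 m/s².
With constant a from rest, t = √(2L/a) = √(2·3.18/2.917) ≈ 1.48 s.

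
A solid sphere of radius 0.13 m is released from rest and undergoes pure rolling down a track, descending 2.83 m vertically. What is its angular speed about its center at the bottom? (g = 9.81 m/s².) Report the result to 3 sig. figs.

The moment of inertia is (2/5)MR², giving k ≡ I/(MR²) = 0.4.
Pure rolling means v = ωR; then KE = ½Mv² + ½I(v/R)² = ½(1+k)Mv² = (7/10)Mv².
Energy conservation Mgh = ½(1+k)Mv² gives v = √(2gh/(1+k)) = √(2 × 9.81 × 2.83 / 1.4) = 6.298 m/s.
Then ω = v/R = 6.298 / 0.13 ≈ 48.4 rad/s.

ω ≈ 48.4 rad/s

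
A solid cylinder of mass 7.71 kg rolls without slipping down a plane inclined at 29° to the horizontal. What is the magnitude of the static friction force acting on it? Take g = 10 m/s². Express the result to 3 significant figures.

f ≈ 12.5 N

For this body I = (1/2)MR², i.e. k = I/(MR²) = 0.5.
Along the incline Mg sinθ − f = Ma, and torque about the center fR = Iα = kMR²(a/R) gives f = kMa.
Combining, a = g sinθ/(1+k) and f = kMa = kMg sinθ/(1+k).
f = 0.5 × 7.71 × 10 × sin29° / 1.5 ≈ 12.5 N.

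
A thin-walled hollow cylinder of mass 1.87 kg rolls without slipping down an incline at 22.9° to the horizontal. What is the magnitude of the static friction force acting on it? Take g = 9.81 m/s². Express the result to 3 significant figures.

f ≈ 3.57 N

Here I = MR², so the shape factor k = I/(MR²) = 1.
Newton's second law down the slope: Mg sinθ − f = Ma. The torque equation fR = Iα (with α = a/R) gives f = kMa.
Combining, a = g sinθ/(1+k) and f = kMa = kMg sinθ/(1+k).
f = 1 × 1.87 × 9.81 × sin22.9° / 2 ≈ 3.57 N.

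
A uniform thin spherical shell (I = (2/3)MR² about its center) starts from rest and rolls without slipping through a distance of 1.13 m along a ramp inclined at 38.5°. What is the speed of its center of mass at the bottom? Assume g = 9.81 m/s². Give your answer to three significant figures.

v ≈ 2.88 m/s

For this body I = (2/3)MR², i.e. k = I/(MR²) = 2/3.
The rolling condition ω = v/R makes the rotational term ½I(v/R)² = ½kMv², so KE_total = ½(1+k)Mv² = (5/6)Mv².
The vertical drop is h = L sinθ = 1.13 × sin38.5° = 0.7034 m.
Setting Mgh = (5/6)Mv² gives v = √(2gh/(1+k)) = √(2·9.81·0.7034/1.667) ≈ 2.88 m/s.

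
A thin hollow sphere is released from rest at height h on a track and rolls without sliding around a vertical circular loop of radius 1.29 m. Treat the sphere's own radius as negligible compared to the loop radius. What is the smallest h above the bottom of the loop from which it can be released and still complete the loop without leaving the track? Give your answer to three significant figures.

With I = (2/3)MR², the ratio k = I/(MR²) is 2/3.
At the top, contact is just lost when gravity alone supplies the centripetal force: Mg = Mv_top²/r, i.e. v_top² = gr.
With ω = v/R, the kinetic energy at speed v is ½(1+k)Mv² = (5/6)Mv².
Energy conservation from release (height h) to the top (height 2r): Mgh = Mg(2r) + (5/6)M·gr.
Thus h_min = 2r + (1+k)r/2 = r(2 + 1.667/2) = 1.29 × 2.833 ≈ 3.66 m.

h_min ≈ 3.66 m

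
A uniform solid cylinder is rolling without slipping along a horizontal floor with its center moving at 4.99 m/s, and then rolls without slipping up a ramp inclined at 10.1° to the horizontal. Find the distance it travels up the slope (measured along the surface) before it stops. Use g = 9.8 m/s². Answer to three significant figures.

Here I = (1/2)MR², so the shape factor k = I/(MR²) = 0.5.
Rolling without slipping gives ω = v/R, so the total kinetic energy is ½Mv² + ½Iω² = ½(1+k)Mv² = (3/4)Mv².
Setting this equal to Mgh gives the vertical rise h = (1+k)v₀²/(2g) = 1.5×4.99²/(2×9.8) = 1.906 m.
The distance along the slope is d = h/sinθ = 1.906/sin10.1° ≈ 10.9 m.

d ≈ 10.9 m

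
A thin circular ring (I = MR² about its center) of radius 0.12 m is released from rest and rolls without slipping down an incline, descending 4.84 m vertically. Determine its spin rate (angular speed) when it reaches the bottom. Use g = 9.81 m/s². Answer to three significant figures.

ω ≈ 57.4 rad/s

With I = MR², the ratio k = I/(MR²) is 1.
Pure rolling means v = ωR; then KE = ½Mv² + ½I(v/R)² = ½(1+k)Mv² = Mv².
Energy conservation Mgh = ½(1+k)Mv² gives v = √(2gh/(1+k)) = √(2 × 9.81 × 4.84 / 2) = 6.891 m/s.
The angular speed follows from ω = v/R = 6.891/0.12 ≈ 57.4 rad/s.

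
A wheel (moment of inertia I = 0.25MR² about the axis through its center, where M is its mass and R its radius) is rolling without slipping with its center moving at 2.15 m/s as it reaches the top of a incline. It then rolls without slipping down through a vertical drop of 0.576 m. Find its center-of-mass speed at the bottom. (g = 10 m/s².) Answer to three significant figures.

For this body I = 0.25MR², i.e. k = I/(MR²) = 0.25.
Pure rolling means v = ωR; then KE = ½Mv² + ½I(v/R)² = ½(1+k)Mv² = (5/8)Mv².
Conserving energy between top and bottom: (5/8)Mv² = (5/8)Mv₀² + Mgh, hence v² = v₀² + 2gh/(1+k).
v = √(2.15² + 2×10×0.576/1.25) = √13.84 ≈ 3.72 m/s.

v ≈ 3.72 m/s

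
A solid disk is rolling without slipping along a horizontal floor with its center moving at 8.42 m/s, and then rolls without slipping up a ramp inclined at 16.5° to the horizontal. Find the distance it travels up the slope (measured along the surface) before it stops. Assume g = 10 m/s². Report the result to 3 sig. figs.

d ≈ 18.7 m

The moment of inertia is (1/2)MR², giving k ≡ I/(MR²) = 0.5.
Rolling without slipping gives ω = v/R, so the total kinetic energy is ½Mv² + ½Iω² = ½(1+k)Mv² = (3/4)Mv².
Setting this equal to Mgh gives the vertical rise h = (1+k)v₀²/(2g) = 1.5×8.42²/(2×10) = 5.317 m.
Along the incline, d = h/sinθ = 5.317/sin16.5° ≈ 18.7 m.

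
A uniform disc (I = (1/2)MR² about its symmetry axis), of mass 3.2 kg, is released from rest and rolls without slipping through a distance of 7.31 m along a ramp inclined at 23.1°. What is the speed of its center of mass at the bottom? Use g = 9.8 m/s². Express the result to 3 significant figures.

The moment of inertia is (1/2)MR², giving k ≡ I/(MR²) = 0.5.
Pure rolling means v = ωR; then KE = ½Mv² + ½I(v/R)² = ½(1+k)Mv² = (3/4)Mv².
The vertical drop is h = L sinθ = 7.31 × sin23.1° = 2.868 m.
Energy conservation: Mgh = (3/4)Mv², so v = √(2gh/(1+k)) = √(2 × 9.8 × 2.868 / 1.5) ≈ 6.12 m/s.

v ≈ 6.12 m/s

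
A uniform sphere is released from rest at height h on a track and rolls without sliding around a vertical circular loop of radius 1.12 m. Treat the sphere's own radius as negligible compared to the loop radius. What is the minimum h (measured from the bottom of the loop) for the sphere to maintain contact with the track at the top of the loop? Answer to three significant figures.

The moment of inertia is (2/5)MR², giving k ≡ I/(MR²) = 0.4.
At the top, contact is just lost when gravity alone supplies the centripetal force: Mg = Mv_top²/r, i.e. v_top² = gr.
With ω = v/R, the kinetic energy at speed v is ½(1+k)Mv² = (7/10)Mv².
Energy conservation from release (height h) to the top (height 2r): Mgh = Mg(2r) + (7/10)M·gr.
Thus h_min = 2r + (1+k)r/2 = r(2 + 1.4/2) = 1.12 × 2.7 ≈ 3.02 m.

h_min ≈ 3.02 m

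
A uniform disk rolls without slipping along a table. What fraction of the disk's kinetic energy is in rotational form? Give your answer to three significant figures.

fraction ≈ 0.333

Here I = (1/2)MR², so the shape factor k = I/(MR²) = 0.5.
With ω = v/R, KE_trans = ½Mv² and KE_rot = ½Iω² = ½kMv², so KE_total = ½(1+k)Mv².
The rotational fraction is therefore k/(1+k) = 0.5/1.5 ≈ 0.333.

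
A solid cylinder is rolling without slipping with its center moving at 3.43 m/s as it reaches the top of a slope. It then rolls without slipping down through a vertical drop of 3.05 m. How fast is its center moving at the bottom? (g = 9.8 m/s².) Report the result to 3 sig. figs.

v ≈ 7.18 m/s

The moment of inertia is (1/2)MR², giving k ≡ I/(MR²) = 0.5.
Since it rolls without slipping, ω = v/R and KE = ½Mv² + ½Iω² = ½(1+k)Mv² = (3/4)Mv².
Conserving energy between top and bottom: (3/4)Mv² = (3/4)Mv₀² + Mgh, hence v² = v₀² + 2gh/(1+k).
v = √(3.43² + 2×9.8×3.05/1.5) = √51.62 ≈ 7.18 m/s.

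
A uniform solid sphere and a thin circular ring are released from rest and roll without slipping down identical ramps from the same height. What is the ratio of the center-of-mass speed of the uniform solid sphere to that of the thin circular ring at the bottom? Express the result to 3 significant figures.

Each satisfies Mgh = ½(1+k)Mv² with k = I/(MR²), so v ∝ 1/√(1+k).
For the uniform solid sphere k = 0.4; for the thin circular ring k = 1.
v₁/v₂ = √((1+k₂)/(1+k₁)) = √(2/1.4) ≈ 1.20.

v_ratio ≈ 1.20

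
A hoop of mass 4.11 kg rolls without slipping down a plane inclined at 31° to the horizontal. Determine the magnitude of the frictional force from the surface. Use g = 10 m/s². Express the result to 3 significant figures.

The moment of inertia is MR², giving k ≡ I/(MR²) = 1.
Along the incline Mg sinθ − f = Ma, and torque about the center fR = Iα = kMR²(a/R) gives f = kMa.
Combining, a = g sinθ/(1+k) and f = kMa = kMg sinθ/(1+k).
f = 1 × 4.11 × 10 × sin31° / 2 ≈ 10.6 N.

f ≈ 10.6 N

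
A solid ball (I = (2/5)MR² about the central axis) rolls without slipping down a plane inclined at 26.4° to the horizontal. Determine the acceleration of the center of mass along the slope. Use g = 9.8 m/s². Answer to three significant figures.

The moment of inertia is (2/5)MR², giving k ≡ I/(MR²) = 0.4.
Newton's second law down the slope: Mg sinθ − f = Ma. The torque equation fR = Iα (with α = a/R) gives f = kMa.
Eliminating f: Mg sinθ = (1+k)Ma, so a = g sinθ/(1+k) = 9.8 × sin26.4° / 1.4 ≈ 3.11 m/s².

a ≈ 3.11 m/s²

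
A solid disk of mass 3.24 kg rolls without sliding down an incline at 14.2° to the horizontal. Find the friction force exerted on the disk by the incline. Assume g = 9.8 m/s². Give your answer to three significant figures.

f ≈ 2.60 N

The moment of inertia is (1/2)MR², giving k ≡ I/(MR²) = 0.5.
Translational: Mg sinθ − f = Ma. Rotational about the CM: fR = Iα = kMRa, so f = kMa.
Combining, a = g sinθ/(1+k) and f = kMa = kMg sinθ/(1+k).
f = 0.5 × 3.24 × 9.8 × sin14.2° / 1.5 ≈ 2.60 N.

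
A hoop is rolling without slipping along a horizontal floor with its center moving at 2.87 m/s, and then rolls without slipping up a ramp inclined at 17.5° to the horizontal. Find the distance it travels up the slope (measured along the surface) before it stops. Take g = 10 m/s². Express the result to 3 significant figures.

Here I = MR², so the shape factor k = I/(MR²) = 1.
Since it rolls without slipping, ω = v/R and KE = ½Mv² + ½Iω² = ½(1+k)Mv² = Mv².
Setting this equal to Mgh gives the vertical rise h = (1+k)v₀²/(2g) = 2×2.87²/(2×10) = 0.8237 m.
The distance along the slope is d = h/sinθ = 0.8237/sin17.5° ≈ 2.74 m.

d ≈ 2.74 m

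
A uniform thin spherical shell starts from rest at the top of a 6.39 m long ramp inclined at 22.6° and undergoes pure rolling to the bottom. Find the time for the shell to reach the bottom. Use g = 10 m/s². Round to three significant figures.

t ≈ 2.35 s

With I = (2/3)MR², the ratio k = I/(MR²) is 2/3.
Newton's second law down the slope: Mg sinθ − f = Ma. The torque equation fR = Iα (with α = a/R) gives f = kMa.
Hence a = g sinθ/(1+k) = 10×sin22.6°/1.667 = 2.306 m/s².
With constant a from rest, t = √(2L/a) = √(2·6.39/2.306) ≈ 2.35 s.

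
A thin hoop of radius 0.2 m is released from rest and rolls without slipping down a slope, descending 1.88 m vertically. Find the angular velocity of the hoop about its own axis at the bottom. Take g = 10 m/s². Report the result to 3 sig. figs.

ω ≈ 21.7 rad/s

For this body I = MR², i.e. k = I/(MR²) = 1.
The rolling condition ω = v/R makes the rotational term ½I(v/R)² = ½kMv², so KE_total = ½(1+k)Mv² = Mv².
Energy conservation Mgh = ½(1+k)Mv² gives v = √(2gh/(1+k)) = √(2 × 10 × 1.88 / 2) = 4.336 m/s.
The angular speed follows from ω = v/R = 4.336/0.2 ≈ 21.7 rad/s.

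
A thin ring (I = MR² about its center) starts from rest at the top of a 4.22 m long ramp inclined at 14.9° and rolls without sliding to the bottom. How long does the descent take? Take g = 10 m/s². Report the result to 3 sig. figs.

Here I = MR², so the shape factor k = I/(MR²) = 1.
Along the incline Mg sinθ − f = Ma, and torque about the center fR = Iα = kMR²(a/R) gives f = kMa.
Hence a = g sinθ/(1+k) = 10×sin14.9°/2 = 1.286 m/s².
With constant a from rest, t = √(2L/a) = √(2·4.22/1.286) ≈ 2.56 s.

t ≈ 2.56 s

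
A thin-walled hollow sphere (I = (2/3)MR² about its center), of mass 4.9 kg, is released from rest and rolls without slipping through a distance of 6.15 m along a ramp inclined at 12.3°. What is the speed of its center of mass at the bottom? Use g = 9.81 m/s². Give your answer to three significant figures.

v ≈ 3.93 m/s

For this body I = (2/3)MR², i.e. k = I/(MR²) = 2/3.
Since it rolls without slipping, ω = v/R and KE = ½Mv² + ½Iω² = ½(1+k)Mv² = (5/6)Mv².
The vertical drop is h = L sinθ = 6.15 × sin12.3° = 1.31 m.
Energy conservation: Mgh = (5/6)Mv², so v = √(2gh/(1+k)) = √(2 × 9.81 × 1.31 / 1.667) ≈ 3.93 m/s.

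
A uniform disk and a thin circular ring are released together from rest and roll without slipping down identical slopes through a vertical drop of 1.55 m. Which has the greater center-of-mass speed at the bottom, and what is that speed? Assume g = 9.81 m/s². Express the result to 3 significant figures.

the uniform disk, at v ≈ 4.50 m/s

For rolling without slipping, Mgh = ½(1+k)Mv² where k = I/(MR²), so v = √(2gh/(1+k)).
Uniform disk: k = 0.5, giving v = √(2×9.81×1.55/1.5) = 4.503 m/s.
Thin circular ring: k = 1, giving v = √(2×9.81×1.55/2) = 3.899 m/s.
The smaller k wins: the uniform disk, at ≈ 4.50 m/s.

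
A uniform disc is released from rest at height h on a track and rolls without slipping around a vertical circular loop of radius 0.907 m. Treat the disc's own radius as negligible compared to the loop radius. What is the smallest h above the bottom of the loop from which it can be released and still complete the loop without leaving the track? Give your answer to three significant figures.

With I = (1/2)MR², the ratio k = I/(MR²) is 0.5.
At the top, contact is just lost when gravity alone supplies the centripetal force: Mg = Mv_top²/r, i.e. v_top² = gr.
With ω = v/R, the kinetic energy at speed v is ½(1+k)Mv² = (3/4)Mv².
Energy conservation from release (height h) to the top (height 2r): Mgh = Mg(2r) + (3/4)M·gr.
Thus h_min = 2r + (1+k)r/2 = r(2 + 1.5/2) = 0.907 × 2.75 ≈ 2.49 m.

h_min ≈ 2.49 m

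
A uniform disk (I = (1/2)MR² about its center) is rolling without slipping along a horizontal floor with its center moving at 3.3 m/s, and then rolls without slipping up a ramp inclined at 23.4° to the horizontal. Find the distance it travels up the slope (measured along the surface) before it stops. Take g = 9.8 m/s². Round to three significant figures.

d ≈ 2.10 m

Here I = (1/2)MR², so the shape factor k = I/(MR²) = 0.5.
The rolling condition ω = v/R makes the rotational term ½I(v/R)² = ½kMv², so KE_total = ½(1+k)Mv² = (3/4)Mv².
Setting this equal to Mgh gives the vertical rise h = (1+k)v₀²/(2g) = 1.5×3.3²/(2×9.8) = 0.8334 m.
Along the incline, d = h/sinθ = 0.8334/sin23.4° ≈ 2.10 m.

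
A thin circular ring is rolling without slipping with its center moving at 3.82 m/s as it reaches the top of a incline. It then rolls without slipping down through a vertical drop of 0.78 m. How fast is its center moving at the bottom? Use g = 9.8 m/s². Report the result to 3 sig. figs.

Here I = MR², so the shape factor k = I/(MR²) = 1.
The rolling condition ω = v/R makes the rotational term ½I(v/R)² = ½kMv², so KE_total = ½(1+k)Mv² = Mv².
Conserving energy between top and bottom: Mv² = Mv₀² + Mgh, hence v² = v₀² + 2gh/(1+k).
v = √(3.82² + 2×9.8×0.78/2) = √22.24 ≈ 4.72 m/s.

v ≈ 4.72 m/s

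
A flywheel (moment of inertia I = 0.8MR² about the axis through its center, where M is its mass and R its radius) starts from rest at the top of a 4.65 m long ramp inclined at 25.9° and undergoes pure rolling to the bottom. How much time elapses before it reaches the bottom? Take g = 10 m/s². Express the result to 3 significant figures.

Here I = 0.8MR², so the shape factor k = I/(MR²) = 0.8.
Along the incline Mg sinθ − f = Ma, and torque about the center fR = Iα = kMR²(a/R) gives f = kMa.
Hence a = g sinθ/(1+k) = 10×sin25.9°/1.8 = 2.427 m/s².
Starting from rest, L = ½at², so t = √(2L/a) = √(2×4.65/2.427) ≈ 1.96 s.

t ≈ 1.96 s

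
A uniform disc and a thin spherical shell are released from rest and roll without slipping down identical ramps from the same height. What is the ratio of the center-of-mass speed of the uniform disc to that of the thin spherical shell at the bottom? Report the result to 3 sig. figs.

v_ratio ≈ 1.05

Each satisfies Mgh = ½(1+k)Mv² with k = I/(MR²), so v ∝ 1/√(1+k).
For the uniform disc k = 0.5; for the thin spherical shell k = 2/3.
v₁/v₂ = √((1+k₂)/(1+k₁)) = √(1.667/1.5) ≈ 1.05.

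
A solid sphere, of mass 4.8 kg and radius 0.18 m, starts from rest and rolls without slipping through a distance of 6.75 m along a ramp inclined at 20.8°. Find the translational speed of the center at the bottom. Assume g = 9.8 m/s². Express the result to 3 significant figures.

Here I = (2/5)MR², so the shape factor k = I/(MR²) = 0.4.
The rolling condition ω = v/R makes the rotational term ½I(v/R)² = ½kMv², so KE_total = ½(1+k)Mv² = (7/10)Mv².
The vertical drop is h = L sinθ = 6.75 × sin20.8° = 2.397 m.
Energy conservation: Mgh = (7/10)Mv², so v = √(2gh/(1+k)) = √(2 × 9.8 × 2.397 / 1.4) ≈ 5.79 m/s.

v ≈ 5.79 m/s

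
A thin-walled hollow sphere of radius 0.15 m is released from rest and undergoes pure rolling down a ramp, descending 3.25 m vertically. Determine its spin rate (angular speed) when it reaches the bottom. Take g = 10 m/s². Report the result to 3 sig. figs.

For this body I = (2/3)MR², i.e. k = I/(MR²) = 2/3.
Since it rolls without slipping, ω = v/R and KE = ½Mv² + ½Iω² = ½(1+k)Mv² = (5/6)Mv².
Energy conservation Mgh = ½(1+k)Mv² gives v = √(2gh/(1+k)) = √(2 × 10 × 3.25 / 1.667) = 6.245 m/s.
Then ω = v/R = 6.245 / 0.15 ≈ 41.6 rad/s.

ω ≈ 41.6 rad/s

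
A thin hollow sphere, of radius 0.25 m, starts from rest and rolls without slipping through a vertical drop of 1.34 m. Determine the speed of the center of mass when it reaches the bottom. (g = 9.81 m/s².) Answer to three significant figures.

v ≈ 3.97 m/s

Here I = (2/3)MR², so the shape factor k = I/(MR²) = 2/3.
Since it rolls without slipping, ω = v/R and KE = ½Mv² + ½Iω² = ½(1+k)Mv² = (5/6)Mv².
Setting Mgh = (5/6)Mv² gives v = √(2gh/(1+k)) = √(2·9.81·1.34/1.667) ≈ 3.97 m/s.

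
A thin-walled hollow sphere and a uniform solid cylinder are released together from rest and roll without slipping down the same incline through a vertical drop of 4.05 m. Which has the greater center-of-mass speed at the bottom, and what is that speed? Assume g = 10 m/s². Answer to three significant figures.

For rolling without slipping, Mgh = ½(1+k)Mv² where k = I/(MR²), so v = √(2gh/(1+k)).
Thin-walled hollow sphere: k = 2/3, giving v = √(2×10×4.05/1.667) = 6.971 m/s.
Uniform solid cylinder: k = 0.5, giving v = √(2×10×4.05/1.5) = 7.348 m/s.
The smaller k wins: the uniform solid cylinder, at ≈ 7.35 m/s.

the uniform solid cylinder, at v ≈ 7.35 m/s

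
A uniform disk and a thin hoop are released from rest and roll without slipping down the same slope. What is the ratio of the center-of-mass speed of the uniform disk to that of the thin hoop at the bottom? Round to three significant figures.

v_ratio ≈ 1.15

Each satisfies Mgh = ½(1+k)Mv² with k = I/(MR²), so v ∝ 1/√(1+k).
For the uniform disk k = 0.5; for the thin hoop k = 1.
v₁/v₂ = √((1+k₂)/(1+k₁)) = √(2/1.5) ≈ 1.15.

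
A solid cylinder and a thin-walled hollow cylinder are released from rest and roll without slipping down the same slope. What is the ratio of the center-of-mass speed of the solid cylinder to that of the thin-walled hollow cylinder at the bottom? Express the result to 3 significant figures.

v_ratio ≈ 1.15

Each satisfies Mgh = ½(1+k)Mv² with k = I/(MR²), so v ∝ 1/√(1+k).
For the solid cylinder k = 0.5; for the thin-walled hollow cylinder k = 1.
v₁/v₂ = √((1+k₂)/(1+k₁)) = √(2/1.5) ≈ 1.15.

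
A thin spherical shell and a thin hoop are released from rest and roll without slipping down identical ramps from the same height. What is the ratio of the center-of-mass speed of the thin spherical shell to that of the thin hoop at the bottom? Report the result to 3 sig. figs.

Each satisfies Mgh = ½(1+k)Mv² with k = I/(MR²), so v ∝ 1/√(1+k).
For the thin spherical shell k = 2/3; for the thin hoop k = 1.
v₁/v₂ = √((1+k₂)/(1+k₁)) = √(2/1.667) ≈ 1.10.

v_ratio ≈ 1.10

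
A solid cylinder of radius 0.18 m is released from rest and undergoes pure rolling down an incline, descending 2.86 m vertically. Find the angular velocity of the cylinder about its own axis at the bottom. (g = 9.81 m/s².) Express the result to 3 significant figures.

ω ≈ 34.0 rad/s

Here I = (1/2)MR², so the shape factor k = I/(MR²) = 0.5.
Pure rolling means v = ωR; then KE = ½Mv² + ½I(v/R)² = ½(1+k)Mv² = (3/4)Mv².
Energy conservation Mgh = ½(1+k)Mv² gives v = √(2gh/(1+k)) = √(2 × 9.81 × 2.86 / 1.5) = 6.116 m/s.
Then ω = v/R = 6.116 / 0.18 ≈ 34.0 rad/s.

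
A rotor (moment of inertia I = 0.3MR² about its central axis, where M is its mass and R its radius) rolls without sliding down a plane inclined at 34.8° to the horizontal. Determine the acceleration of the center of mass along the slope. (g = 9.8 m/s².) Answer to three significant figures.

The moment of inertia is 0.3MR², giving k ≡ I/(MR²) = 0.3.
Newton's second law down the slope: Mg sinθ − f = Ma. The torque equation fR = Iα (with α = a/R) gives f = kMa.
Eliminating f: Mg sinθ = (1+k)Ma, so a = g sinθ/(1+k) = 9.8 × sin34.8° / 1.3 ≈ 4.30 m/s².

a ≈ 4.30 m/s²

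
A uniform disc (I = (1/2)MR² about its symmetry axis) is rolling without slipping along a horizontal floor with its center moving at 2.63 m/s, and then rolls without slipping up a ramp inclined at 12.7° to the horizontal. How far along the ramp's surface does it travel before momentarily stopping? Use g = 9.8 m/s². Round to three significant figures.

d ≈ 2.41 m

The moment of inertia is (1/2)MR², giving k ≡ I/(MR²) = 0.5.
Rolling without slipping gives ω = v/R, so the total kinetic energy is ½Mv² + ½Iω² = ½(1+k)Mv² = (3/4)Mv².
Setting this equal to Mgh gives the vertical rise h = (1+k)v₀²/(2g) = 1.5×2.63²/(2×9.8) = 0.5294 m.
The distance along the slope is d = h/sinθ = 0.5294/sin12.7° ≈ 2.41 m.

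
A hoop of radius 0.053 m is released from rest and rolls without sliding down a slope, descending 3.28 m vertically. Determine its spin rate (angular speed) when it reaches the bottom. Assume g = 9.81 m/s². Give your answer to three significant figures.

For this body I = MR², i.e. k = I/(MR²) = 1.
Rolling without slipping gives ω = v/R, so the total kinetic energy is ½Mv² + ½Iω² = ½(1+k)Mv² = Mv².
Energy conservation Mgh = ½(1+k)Mv² gives v = √(2gh/(1+k)) = √(2 × 9.81 × 3.28 / 2) = 5.672 m/s.
Then ω = v/R = 5.672 / 0.053 ≈ 107 rad/s.

ω ≈ 107 rad/s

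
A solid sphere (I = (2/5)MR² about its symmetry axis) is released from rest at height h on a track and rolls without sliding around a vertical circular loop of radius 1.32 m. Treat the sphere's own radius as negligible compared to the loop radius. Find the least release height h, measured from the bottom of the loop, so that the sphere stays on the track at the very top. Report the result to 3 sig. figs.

h_min ≈ 3.56 m

With I = (2/5)MR², the ratio k = I/(MR²) is 0.4.
At the top of the loop, the minimum-contact condition is Mg = Mv_top²/r, so v_top² = gr.
With ω = v/R, the kinetic energy at speed v is ½(1+k)Mv² = (7/10)Mv².
Energy conservation from release (height h) to the top (height 2r): Mgh = Mg(2r) + (7/10)M·gr.
Thus h_min = 2r + (1+k)r/2 = r(2 + 1.4/2) = 1.32 × 2.7 ≈ 3.56 m.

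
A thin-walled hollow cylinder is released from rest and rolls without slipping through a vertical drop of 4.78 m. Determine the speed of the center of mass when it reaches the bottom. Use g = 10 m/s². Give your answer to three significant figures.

v ≈ 6.91 m/s

Here I = MR², so the shape factor k = I/(MR²) = 1.
Since it rolls without slipping, ω = v/R and KE = ½Mv² + ½Iω² = ½(1+k)Mv² = Mv².
Energy conservation: Mgh = Mv², so v = √(2gh/(1+k)) = √(2 × 10 × 4.78 / 2) ≈ 6.91 m/s.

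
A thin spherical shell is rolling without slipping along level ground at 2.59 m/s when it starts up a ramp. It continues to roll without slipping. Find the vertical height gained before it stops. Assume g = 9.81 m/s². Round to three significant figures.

With I = (2/3)MR², the ratio k = I/(MR²) is 2/3.
Since it rolls without slipping, ω = v/R and KE = ½Mv² + ½Iω² = ½(1+k)Mv² = (5/6)Mv².
At the top the kinetic energy is zero, so (5/6)Mv₀² = Mgh.
Thus h = (1+k)v₀²/(2g) = 1.667 × 2.59² / (2 × 9.81) ≈ 0.570 m.

h ≈ 0.570 m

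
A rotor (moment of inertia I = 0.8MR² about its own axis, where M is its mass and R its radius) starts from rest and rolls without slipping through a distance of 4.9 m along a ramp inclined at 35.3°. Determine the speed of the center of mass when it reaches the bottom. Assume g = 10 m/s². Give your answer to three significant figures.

The moment of inertia is 0.8MR², giving k ≡ I/(MR²) = 0.8.
Since it rolls without slipping, ω = v/R and KE = ½Mv² + ½Iω² = ½(1+k)Mv² = (9/10)Mv².
The vertical drop is h = L sinθ = 4.9 × sin35.3° = 2.832 m.
Setting Mgh = (9/10)Mv² gives v = √(2gh/(1+k)) = √(2·10·2.832/1.8) ≈ 5.61 m/s.

v ≈ 5.61 m/s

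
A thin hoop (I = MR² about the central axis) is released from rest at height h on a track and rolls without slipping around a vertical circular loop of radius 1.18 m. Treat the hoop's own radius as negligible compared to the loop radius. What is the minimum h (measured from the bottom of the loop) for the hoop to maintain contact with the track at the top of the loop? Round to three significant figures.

h_min ≈ 3.54 m

With I = MR², the ratio k = I/(MR²) is 1.
At the top of the loop, the minimum-contact condition is Mg = Mv_top²/r, so v_top² = gr.
With ω = v/R, the kinetic energy at speed v is ½(1+k)Mv² = Mv².
Energy conservation from release (height h) to the top (height 2r): Mgh = Mg(2r) + M·gr.
Thus h_min = 2r + (1+k)r/2 = r(2 + 2/2) = 1.18 × 3 ≈ 3.54 m.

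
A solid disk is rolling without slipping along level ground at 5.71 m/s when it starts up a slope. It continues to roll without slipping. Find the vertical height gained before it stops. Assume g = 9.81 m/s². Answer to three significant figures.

h ≈ 2.49 m

With I = (1/2)MR², the ratio k = I/(MR²) is 0.5.
The rolling condition ω = v/R makes the rotational term ½I(v/R)² = ½kMv², so KE_total = ½(1+k)Mv² = (3/4)Mv².
At the top the kinetic energy is zero, so (3/4)Mv₀² = Mgh.
Thus h = (1+k)v₀²/(2g) = 1.5 × 5.71² / (2 × 9.81) ≈ 2.49 m.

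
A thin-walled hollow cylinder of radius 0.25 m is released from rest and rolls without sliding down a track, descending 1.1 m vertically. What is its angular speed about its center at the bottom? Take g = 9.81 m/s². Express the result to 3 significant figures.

ω ≈ 13.1 rad/s

With I = MR², the ratio k = I/(MR²) is 1.
Since it rolls without slipping, ω = v/R and KE = ½Mv² + ½Iω² = ½(1+k)Mv² = Mv².
Energy conservation Mgh = ½(1+k)Mv² gives v = √(2gh/(1+k)) = √(2 × 9.81 × 1.1 / 2) = 3.285 m/s.
The angular speed follows from ω = v/R = 3.285/0.25 ≈ 13.1 rad/s.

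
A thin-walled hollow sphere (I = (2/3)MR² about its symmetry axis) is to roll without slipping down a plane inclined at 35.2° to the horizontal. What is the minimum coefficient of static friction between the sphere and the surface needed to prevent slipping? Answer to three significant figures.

μ_min ≈ 0.282

For this body I = (2/3)MR², i.e. k = I/(MR²) = 2/3.
Newton's second law down the slope: Mg sinθ − f = Ma. The torque equation fR = Iα (with α = a/R) gives f = kMa.
These give a = g sinθ/(1+k) and the required friction f = kMg sinθ/(1+k).
The normal force is N = Mg cosθ, so μ_min = f/N = k tanθ/(1+k).
μ_min = (2/3) × tan35.2° / 1.667 ≈ 0.282.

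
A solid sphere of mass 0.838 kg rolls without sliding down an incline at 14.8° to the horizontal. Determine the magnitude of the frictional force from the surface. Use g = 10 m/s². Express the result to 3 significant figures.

f ≈ 0.612 N

With I = (2/5)MR², the ratio k = I/(MR²) is 0.4.
Newton's second law down the slope: Mg sinθ − f = Ma. The torque equation fR = Iα (with α = a/R) gives f = kMa.
Combining, a = g sinθ/(1+k) and f = kMa = kMg sinθ/(1+k).
f = 0.4 × 0.838 × 10 × sin14.8° / 1.4 ≈ 0.612 N.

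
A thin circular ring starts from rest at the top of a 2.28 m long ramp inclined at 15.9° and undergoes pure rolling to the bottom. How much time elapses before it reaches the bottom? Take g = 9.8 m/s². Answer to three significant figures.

The moment of inertia is MR², giving k ≡ I/(MR²) = 1.
Translational: Mg sinθ − f = Ma. Rotational about the CM: fR = Iα = kMRa, so f = kMa.
Hence a = g sinθ/(1+k) = 9.8×sin15.9°/2 = 1.342 m/s².
With constant a from rest, t = √(2L/a) = √(2·2.28/1.342) ≈ 1.84 s.

t ≈ 1.84 s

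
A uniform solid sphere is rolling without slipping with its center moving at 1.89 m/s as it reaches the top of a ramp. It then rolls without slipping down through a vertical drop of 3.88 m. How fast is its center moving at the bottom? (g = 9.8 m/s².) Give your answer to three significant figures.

v ≈ 7.61 m/s

Here I = (2/5)MR², so the shape factor k = I/(MR²) = 0.4.
Pure rolling means v = ωR; then KE = ½Mv² + ½I(v/R)² = ½(1+k)Mv² = (7/10)Mv².
Conserving energy between top and bottom: (7/10)Mv² = (7/10)Mv₀² + Mgh, hence v² = v₀² + 2gh/(1+k).
v = √(1.89² + 2×9.8×3.88/1.4) = √57.89 ≈ 7.61 m/s.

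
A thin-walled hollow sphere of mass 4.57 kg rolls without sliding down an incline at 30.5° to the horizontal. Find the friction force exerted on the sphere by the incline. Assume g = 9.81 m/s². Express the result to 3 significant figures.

With I = (2/3)MR², the ratio k = I/(MR²) is 2/3.
Along the incline Mg sinθ − f = Ma, and torque about the center fR = Iα = kMR²(a/R) gives f = kMa.
Combining, a = g sinθ/(1+k) and f = kMa = kMg sinθ/(1+k).
f = (2/3) × 4.57 × 9.81 × sin30.5° / 1.667 ≈ 9.10 N.

f ≈ 9.10 N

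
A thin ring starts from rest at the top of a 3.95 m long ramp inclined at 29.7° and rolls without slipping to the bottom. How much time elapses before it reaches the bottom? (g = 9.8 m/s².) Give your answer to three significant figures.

t ≈ 1.80 s

With I = MR², the ratio k = I/(MR²) is 1.
Along the incline Mg sinθ − f = Ma, and torque about the center fR = Iα = kMR²(a/R) gives f = kMa.
Hence a = g sinθ/(1+k) = 9.8×sin29.7°/2 = 2.428 m/s².
With constant a from rest, t = √(2L/a) = √(2·3.95/2.428) ≈ 1.80 s.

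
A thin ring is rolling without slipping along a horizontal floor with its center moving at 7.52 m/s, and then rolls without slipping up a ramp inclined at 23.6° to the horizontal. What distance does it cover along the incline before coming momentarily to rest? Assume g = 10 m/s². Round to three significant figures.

With I = MR², the ratio k = I/(MR²) is 1.
Since it rolls without slipping, ω = v/R and KE = ½Mv² + ½Iω² = ½(1+k)Mv² = Mv².
Setting this equal to Mgh gives the vertical rise h = (1+k)v₀²/(2g) = 2×7.52²/(2×10) = 5.655 m.
The distance along the slope is d = h/sinθ = 5.655/sin23.6° ≈ 14.1 m.

d ≈ 14.1 m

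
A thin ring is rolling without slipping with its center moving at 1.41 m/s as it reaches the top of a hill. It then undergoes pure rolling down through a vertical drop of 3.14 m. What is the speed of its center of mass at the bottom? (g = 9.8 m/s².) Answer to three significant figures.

Here I = MR², so the shape factor k = I/(MR²) = 1.
Rolling without slipping gives ω = v/R, so the total kinetic energy is ½Mv² + ½Iω² = ½(1+k)Mv² = Mv².
Energy conservation: Mv₀² + Mgh = Mv², so v² = v₀² + 2gh/(1+k).
v = √(1.41² + 2×9.8×3.14/2) = √32.76 ≈ 5.72 m/s.

v ≈ 5.72 m/s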